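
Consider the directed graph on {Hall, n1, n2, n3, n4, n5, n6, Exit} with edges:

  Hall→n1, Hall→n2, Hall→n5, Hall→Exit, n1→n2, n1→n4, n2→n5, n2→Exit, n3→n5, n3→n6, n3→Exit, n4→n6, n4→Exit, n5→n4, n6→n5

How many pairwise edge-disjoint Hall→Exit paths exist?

3

Assign every edge capacity 1; by Menger, the answer equals the max flow.
Path Hall→Exit (+1); total 1.
Path Hall→n2→Exit (+1); total 2.
Path Hall→n1→n4→Exit (+1); total 3.
No residual Hall→Exit path; max flow = 3.
Certifying cut of size 3: {Hall→Exit, n2→Exit, n4→Exit}.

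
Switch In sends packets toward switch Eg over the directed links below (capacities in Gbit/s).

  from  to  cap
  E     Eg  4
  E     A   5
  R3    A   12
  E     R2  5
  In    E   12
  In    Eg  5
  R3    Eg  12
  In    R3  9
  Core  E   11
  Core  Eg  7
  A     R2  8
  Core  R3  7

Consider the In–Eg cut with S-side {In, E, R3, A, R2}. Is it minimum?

No — its capacity is 21, but the minimum cut has capacity 18.

Given cut capacity: 5 + 4 + 12 = 21.
Augment In→Eg: bottleneck 5, flow now 5.
Augment In→E→Eg: bottleneck 4, flow now 9.
Augment In→R3→Eg: bottleneck 9, flow now 18.
No augmenting path remains; maximum flow = 18.
In the residual graph, reachable from In: {In, E, A, R2}.
Min-cut edges: In→R3 (9), In→Eg (5), E→Eg (4); capacity 9 + 5 + 4 = 18.
Cut capacity 21 exceeds the max flow 18, so it is not minimum.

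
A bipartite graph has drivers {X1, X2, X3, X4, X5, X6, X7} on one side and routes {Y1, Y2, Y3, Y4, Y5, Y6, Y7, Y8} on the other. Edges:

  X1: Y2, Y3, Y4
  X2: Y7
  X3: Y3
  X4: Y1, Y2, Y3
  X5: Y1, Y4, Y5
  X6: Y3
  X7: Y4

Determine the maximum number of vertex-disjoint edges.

6

Unit-capacity flow: source→left, listed edges, right→sink; max matching = max flow.
Augmenting path X1→Y2 (+1); matched 1.
Augmenting path X2→Y7 (+1); matched 2.
Augmenting path X3→Y3 (+1); matched 3.
Augmenting path X4→Y1 (+1); matched 4.
Augmenting path X5→Y4 (+1); matched 5.
Augmenting path X7→Y4→X5→Y5 (+1); matched 6.
No augmenting path remains; maximum matching = 6.
König certificate: {X1, X2, X4, X5, X7, Y3} is a vertex cover of size 6 (every listed pair touches it), so no matching can be larger.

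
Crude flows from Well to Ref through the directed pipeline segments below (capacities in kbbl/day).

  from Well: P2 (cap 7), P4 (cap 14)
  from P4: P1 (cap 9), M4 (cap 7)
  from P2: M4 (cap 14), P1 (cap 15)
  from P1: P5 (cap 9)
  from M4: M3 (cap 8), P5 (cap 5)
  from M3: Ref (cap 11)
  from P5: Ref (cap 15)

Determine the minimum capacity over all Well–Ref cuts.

Augment Well→P4→P1→P5→Ref: bottleneck 9, flow now 9.
Augment Well→P4→M4→M3→Ref: bottleneck 5, flow now 14.
Augment Well→P2→M4→M3→Ref: bottleneck 3, flow now 17.
Augment Well→P2→M4→P5→Ref: bottleneck 4, flow now 21.
No augmenting path remains; maximum flow = 21.
By max-flow min-cut, the minimum cut capacity equals the max flow.
In the residual graph, reachable from Well: {Well}.
Min-cut edges: Well→P4 (14), Well→P2 (7); capacity 14 + 7 = 21.

21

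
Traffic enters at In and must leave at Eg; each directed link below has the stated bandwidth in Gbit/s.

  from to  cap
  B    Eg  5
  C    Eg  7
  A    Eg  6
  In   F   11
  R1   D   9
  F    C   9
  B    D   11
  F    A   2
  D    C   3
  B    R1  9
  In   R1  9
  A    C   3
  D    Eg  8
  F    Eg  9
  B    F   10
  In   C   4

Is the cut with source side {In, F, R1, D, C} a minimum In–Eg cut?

Given cut capacity: 2 + 9 + 8 + 7 = 26.
Augment In→F→Eg: bottleneck 9, flow now 9.
Augment In→C→Eg: bottleneck 4, flow now 13.
Augment In→F→A→Eg: bottleneck 2, flow now 15.
Augment In→R1→D→Eg: bottleneck 8, flow now 23.
Augment In→R1→D→C→Eg: bottleneck 1, flow now 24.
No augmenting path remains; maximum flow = 24.
In the residual graph, reachable from In: {In}.
Min-cut edges: In→F (11), In→R1 (9), In→C (4); capacity 11 + 9 + 4 = 24.
Cut capacity 26 exceeds the max flow 24, so it is not minimum.

No — its capacity is 26, but the minimum cut has capacity 24.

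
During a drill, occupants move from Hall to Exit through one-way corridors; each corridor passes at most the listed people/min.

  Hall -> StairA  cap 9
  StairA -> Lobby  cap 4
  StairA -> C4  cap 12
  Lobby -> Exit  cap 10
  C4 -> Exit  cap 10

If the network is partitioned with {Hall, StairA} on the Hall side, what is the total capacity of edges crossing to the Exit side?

Edges leaving {Hall, StairA}: StairA→Lobby (4), StairA→C4 (12).
Cut capacity = 4 + 12 = 16.

16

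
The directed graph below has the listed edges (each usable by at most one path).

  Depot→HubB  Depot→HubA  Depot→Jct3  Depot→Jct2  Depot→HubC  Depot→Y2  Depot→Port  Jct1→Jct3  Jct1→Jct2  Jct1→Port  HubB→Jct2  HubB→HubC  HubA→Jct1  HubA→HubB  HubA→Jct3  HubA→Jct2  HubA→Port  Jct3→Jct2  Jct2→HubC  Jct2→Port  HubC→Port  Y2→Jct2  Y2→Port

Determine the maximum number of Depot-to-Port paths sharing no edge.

5

Assign every edge capacity 1; by Menger, the answer equals the max flow.
Path Depot→Port (+1); total 1.
Path Depot→HubA→Port (+1); total 2.
Path Depot→Jct2→Port (+1); total 3.
Path Depot→HubC→Port (+1); total 4.
Path Depot→Y2→Port (+1); total 5.
No residual Depot→Port path; max flow = 5.
Certifying cut of size 5: {Depot→HubA, Depot→Port, Depot→Y2, HubC→Port, Jct2→Port}.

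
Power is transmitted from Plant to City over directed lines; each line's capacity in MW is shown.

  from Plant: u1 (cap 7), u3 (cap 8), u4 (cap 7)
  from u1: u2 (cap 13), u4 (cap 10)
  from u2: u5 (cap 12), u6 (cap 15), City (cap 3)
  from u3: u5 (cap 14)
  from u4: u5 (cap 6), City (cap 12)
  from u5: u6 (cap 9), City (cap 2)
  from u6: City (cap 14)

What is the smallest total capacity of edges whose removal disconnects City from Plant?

22

Augment Plant→u4→City: bottleneck 7, flow now 7.
Augment Plant→u1→u2→City: bottleneck 3, flow now 10.
Augment Plant→u1→u4→City: bottleneck 4, flow now 14.
Augment Plant→u3→u5→City: bottleneck 2, flow now 16.
Augment Plant→u3→u5→u6→City: bottleneck 6, flow now 22.
No augmenting path remains; maximum flow = 22.
By max-flow min-cut, the minimum cut capacity equals the max flow.
In the residual graph, reachable from Plant: {Plant}.
Min-cut edges: Plant→u1 (7), Plant→u3 (8), Plant→u4 (7); capacity 7 + 8 + 7 = 22.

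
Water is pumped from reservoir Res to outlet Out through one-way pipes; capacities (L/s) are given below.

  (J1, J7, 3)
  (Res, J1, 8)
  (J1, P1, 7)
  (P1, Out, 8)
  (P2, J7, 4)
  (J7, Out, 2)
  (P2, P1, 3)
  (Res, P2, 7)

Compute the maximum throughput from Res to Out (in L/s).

10

Augment Res→P2→P1→Out: bottleneck 3, flow now 3.
Augment Res→P2→J7→Out: bottleneck 2, flow now 5.
Augment Res→J1→P1→Out: bottleneck 5, flow now 10.
No augmenting path remains; maximum flow = 10.
In the residual graph, reachable from Res: {Res, P2, J1, P1, J7}.
Min-cut edges: P1→Out (8), J7→Out (2); capacity 8 + 2 = 10.
This cut is saturated, so no flow can exceed 10.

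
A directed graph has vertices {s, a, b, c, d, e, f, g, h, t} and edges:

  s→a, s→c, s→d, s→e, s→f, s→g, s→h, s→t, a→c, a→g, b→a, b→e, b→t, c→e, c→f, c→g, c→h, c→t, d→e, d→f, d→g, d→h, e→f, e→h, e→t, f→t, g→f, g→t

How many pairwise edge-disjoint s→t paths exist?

Assign every edge capacity 1; by Menger, the answer equals the max flow.
Path s→t (+1); total 1.
Path s→c→t (+1); total 2.
Path s→e→t (+1); total 3.
Path s→f→t (+1); total 4.
Path s→g→t (+1); total 5.
No residual s→t path; max flow = 5.
Certifying cut of size 5: {c→t, e→t, f→t, g→t, s→t}.

5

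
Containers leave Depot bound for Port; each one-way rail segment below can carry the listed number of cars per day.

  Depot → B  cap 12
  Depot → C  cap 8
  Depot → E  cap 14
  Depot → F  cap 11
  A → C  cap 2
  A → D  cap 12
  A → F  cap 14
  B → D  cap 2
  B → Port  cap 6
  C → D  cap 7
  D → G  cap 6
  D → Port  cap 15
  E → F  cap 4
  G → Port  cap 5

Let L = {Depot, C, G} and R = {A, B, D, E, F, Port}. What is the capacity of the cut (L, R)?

49

Edges leaving {Depot, C, G}: Depot→B (12), Depot→E (14), Depot→F (11), C→D (7), G→Port (5).
Cut capacity = 12 + 14 + 11 + 7 + 5 = 49.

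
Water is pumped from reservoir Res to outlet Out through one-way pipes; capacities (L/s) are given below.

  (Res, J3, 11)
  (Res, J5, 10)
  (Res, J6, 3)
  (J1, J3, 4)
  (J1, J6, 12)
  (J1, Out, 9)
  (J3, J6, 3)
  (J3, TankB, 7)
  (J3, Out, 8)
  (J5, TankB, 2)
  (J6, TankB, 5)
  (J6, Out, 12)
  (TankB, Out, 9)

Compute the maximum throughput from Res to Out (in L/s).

16

Augment Res→J3→Out: bottleneck 8, flow now 8.
Augment Res→J6→Out: bottleneck 3, flow now 11.
Augment Res→J3→J6→Out: bottleneck 3, flow now 14.
Augment Res→J5→TankB→Out: bottleneck 2, flow now 16.
No augmenting path remains; maximum flow = 16.
In the residual graph, reachable from Res: {Res, J5}.
Min-cut edges: Res→J3 (11), Res→J6 (3), J5→TankB (2); capacity 11 + 3 + 2 = 16.
This cut is saturated, so no flow can exceed 16.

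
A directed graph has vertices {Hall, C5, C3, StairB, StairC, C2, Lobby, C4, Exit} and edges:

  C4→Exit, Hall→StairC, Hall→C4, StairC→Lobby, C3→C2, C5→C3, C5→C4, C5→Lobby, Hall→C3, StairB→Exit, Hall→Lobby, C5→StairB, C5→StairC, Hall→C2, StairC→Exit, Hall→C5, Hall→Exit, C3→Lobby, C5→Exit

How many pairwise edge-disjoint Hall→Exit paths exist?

4

Assign every edge capacity 1; by Menger, the answer equals the max flow.
Path Hall→Exit (+1); total 1.
Path Hall→C5→Exit (+1); total 2.
Path Hall→StairC→Exit (+1); total 3.
Path Hall→C4→Exit (+1); total 4.
No residual Hall→Exit path; max flow = 4.
Certifying cut of size 4: {Hall→C4, Hall→C5, Hall→Exit, Hall→StairC}.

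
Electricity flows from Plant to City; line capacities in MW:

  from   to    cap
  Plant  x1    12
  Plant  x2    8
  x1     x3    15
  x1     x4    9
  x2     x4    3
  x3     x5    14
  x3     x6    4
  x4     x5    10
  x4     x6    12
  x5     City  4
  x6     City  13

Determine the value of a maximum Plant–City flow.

Augment Plant→x1→x3→x5→City: bottleneck 4, flow now 4.
Augment Plant→x1→x3→x6→City: bottleneck 4, flow now 8.
Augment Plant→x1→x4→x6→City: bottleneck 4, flow now 12.
Augment Plant→x2→x4→x6→City: bottleneck 3, flow now 15.
No augmenting path remains; maximum flow = 15.
In the residual graph, reachable from Plant: {Plant, x2}.
Min-cut edges: Plant→x1 (12), x2→x4 (3); capacity 12 + 3 = 15.
This cut is saturated, so no flow can exceed 15.

15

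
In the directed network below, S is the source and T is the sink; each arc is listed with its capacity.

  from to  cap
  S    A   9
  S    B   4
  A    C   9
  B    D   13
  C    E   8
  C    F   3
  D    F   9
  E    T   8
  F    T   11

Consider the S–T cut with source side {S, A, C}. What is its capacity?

15

Edges leaving {S, A, C}: S→B (4), C→E (8), C→F (3).
Cut capacity = 4 + 8 + 3 = 15.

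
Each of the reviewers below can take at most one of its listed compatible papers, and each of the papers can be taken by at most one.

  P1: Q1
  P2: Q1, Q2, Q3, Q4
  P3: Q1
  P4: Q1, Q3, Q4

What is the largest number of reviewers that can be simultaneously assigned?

3

Unit-capacity flow: source→left, listed edges, right→sink; max matching = max flow.
Augmenting path P1→Q1 (+1); matched 1.
Augmenting path P2→Q2 (+1); matched 2.
Augmenting path P4→Q3 (+1); matched 3.
No augmenting path remains; maximum matching = 3.
König certificate: {P2, P4, Q1} is a vertex cover of size 3 (every listed pair touches it), so no matching can be larger.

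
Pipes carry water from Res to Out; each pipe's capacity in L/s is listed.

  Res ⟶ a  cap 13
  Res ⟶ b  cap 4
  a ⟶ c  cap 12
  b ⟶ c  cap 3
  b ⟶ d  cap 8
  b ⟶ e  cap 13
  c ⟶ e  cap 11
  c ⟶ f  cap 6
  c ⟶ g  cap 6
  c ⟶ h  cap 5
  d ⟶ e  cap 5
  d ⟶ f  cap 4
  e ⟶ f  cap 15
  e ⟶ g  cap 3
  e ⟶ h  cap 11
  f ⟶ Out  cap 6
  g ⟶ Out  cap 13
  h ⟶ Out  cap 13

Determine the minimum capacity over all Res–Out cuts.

16

Augment Res→a→c→f→Out: bottleneck 6, flow now 6.
Augment Res→a→c→g→Out: bottleneck 6, flow now 12.
Augment Res→b→c→h→Out: bottleneck 3, flow now 15.
Augment Res→b→e→g→Out: bottleneck 1, flow now 16.
No augmenting path remains; maximum flow = 16.
By max-flow min-cut, the minimum cut capacity equals the max flow.
In the residual graph, reachable from Res: {Res, a}.
Min-cut edges: Res→b (4), a→c (12); capacity 4 + 12 = 16.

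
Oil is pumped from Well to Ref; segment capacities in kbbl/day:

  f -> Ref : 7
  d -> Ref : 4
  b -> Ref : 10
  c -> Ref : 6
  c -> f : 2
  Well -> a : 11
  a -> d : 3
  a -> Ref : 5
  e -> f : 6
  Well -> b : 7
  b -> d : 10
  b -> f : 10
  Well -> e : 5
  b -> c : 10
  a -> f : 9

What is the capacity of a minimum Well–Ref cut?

Augment Well→a→Ref: bottleneck 5, flow now 5.
Augment Well→b→Ref: bottleneck 7, flow now 12.
Augment Well→a→d→Ref: bottleneck 3, flow now 15.
Augment Well→a→f→Ref: bottleneck 3, flow now 18.
Augment Well→e→f→Ref: bottleneck 4, flow now 22.
No augmenting path remains; maximum flow = 22.
By max-flow min-cut, the minimum cut capacity equals the max flow.
In the residual graph, reachable from Well: {Well, a, e, f}.
Min-cut edges: Well→b (7), a→d (3), a→Ref (5), f→Ref (7); capacity 7 + 3 + 5 + 7 = 22.

22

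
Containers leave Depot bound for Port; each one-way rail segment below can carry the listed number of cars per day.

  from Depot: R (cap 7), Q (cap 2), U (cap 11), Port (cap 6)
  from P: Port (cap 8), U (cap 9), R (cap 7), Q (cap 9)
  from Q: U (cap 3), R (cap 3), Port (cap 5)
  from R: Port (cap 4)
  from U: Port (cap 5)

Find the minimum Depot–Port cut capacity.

17

Augment Depot→Port: bottleneck 6, flow now 6.
Augment Depot→Q→Port: bottleneck 2, flow now 8.
Augment Depot→R→Port: bottleneck 4, flow now 12.
Augment Depot→U→Port: bottleneck 5, flow now 17.
No augmenting path remains; maximum flow = 17.
By max-flow min-cut, the minimum cut capacity equals the max flow.
In the residual graph, reachable from Depot: {Depot, R, U}.
Min-cut edges: Depot→Q (2), Depot→Port (6), R→Port (4), U→Port (5); capacity 2 + 6 + 4 + 5 = 17.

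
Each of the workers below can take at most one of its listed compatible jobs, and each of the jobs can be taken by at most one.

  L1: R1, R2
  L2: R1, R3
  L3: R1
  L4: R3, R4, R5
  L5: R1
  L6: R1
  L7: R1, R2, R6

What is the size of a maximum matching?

5

Unit-capacity flow: source→left, listed edges, right→sink; max matching = max flow.
Augmenting path L1→R1 (+1); matched 1.
Augmenting path L2→R3 (+1); matched 2.
Augmenting path L4→R4 (+1); matched 3.
Augmenting path L7→R2 (+1); matched 4.
Augmenting path L3→R1→L1→R2→L7→R6 (+1); matched 5.
No augmenting path remains; maximum matching = 5.
König certificate: {L1, L2, L4, L7, R1} is a vertex cover of size 5 (every listed pair touches it), so no matching can be larger.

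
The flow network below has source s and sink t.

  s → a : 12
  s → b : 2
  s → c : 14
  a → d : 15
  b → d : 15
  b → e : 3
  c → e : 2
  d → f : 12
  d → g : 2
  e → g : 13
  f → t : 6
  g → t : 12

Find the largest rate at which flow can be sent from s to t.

Augment s→a→d→f→t: bottleneck 6, flow now 6.
Augment s→a→d→g→t: bottleneck 2, flow now 8.
Augment s→b→e→g→t: bottleneck 2, flow now 10.
Augment s→c→e→g→t: bottleneck 2, flow now 12.
No augmenting path remains; maximum flow = 12.
In the residual graph, reachable from s: {s, a, c, d, f}.
Min-cut edges: s→b (2), c→e (2), d→g (2), f→t (6); capacity 2 + 2 + 2 + 6 = 12.
This cut is saturated, so no flow can exceed 12.

12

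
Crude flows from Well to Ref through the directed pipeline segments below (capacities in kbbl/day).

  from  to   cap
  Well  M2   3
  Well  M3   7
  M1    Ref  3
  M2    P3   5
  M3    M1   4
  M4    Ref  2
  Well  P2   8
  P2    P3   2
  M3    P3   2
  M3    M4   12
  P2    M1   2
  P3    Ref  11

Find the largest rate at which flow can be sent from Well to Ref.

Augment Well→M2→P3→Ref: bottleneck 3, flow now 3.
Augment Well→P2→M1→Ref: bottleneck 2, flow now 5.
Augment Well→P2→P3→Ref: bottleneck 2, flow now 7.
Augment Well→M3→M1→Ref: bottleneck 1, flow now 8.
Augment Well→M3→M4→Ref: bottleneck 2, flow now 10.
Augment Well→M3→P3→Ref: bottleneck 2, flow now 12.
No augmenting path remains; maximum flow = 12.
In the residual graph, reachable from Well: {Well, P2, M3, M1, M4}.
Min-cut edges: Well→M2 (3), P2→P3 (2), M3→P3 (2), M1→Ref (3), M4→Ref (2); capacity 3 + 2 + 2 + 3 + 2 = 12.
This cut is saturated, so no flow can exceed 12.

12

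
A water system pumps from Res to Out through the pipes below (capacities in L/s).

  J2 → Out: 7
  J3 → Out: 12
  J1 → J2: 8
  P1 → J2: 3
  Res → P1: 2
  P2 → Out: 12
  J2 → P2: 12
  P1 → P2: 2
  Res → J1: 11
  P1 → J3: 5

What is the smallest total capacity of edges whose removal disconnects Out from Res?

10

Augment Res→P1→P2→Out: bottleneck 2, flow now 2.
Augment Res→J1→J2→Out: bottleneck 7, flow now 9.
Augment Res→J1→J2→P2→Out: bottleneck 1, flow now 10.
No augmenting path remains; maximum flow = 10.
By max-flow min-cut, the minimum cut capacity equals the max flow.
In the residual graph, reachable from Res: {Res, J1}.
Min-cut edges: Res→P1 (2), J1→J2 (8); capacity 2 + 8 = 10.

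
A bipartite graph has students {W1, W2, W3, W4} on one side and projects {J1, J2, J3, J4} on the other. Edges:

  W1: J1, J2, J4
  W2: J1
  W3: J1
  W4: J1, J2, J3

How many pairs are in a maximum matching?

3

Unit-capacity flow: source→left, listed edges, right→sink; max matching = max flow.
Augmenting path W1→J1 (+1); matched 1.
Augmenting path W4→J2 (+1); matched 2.
Augmenting path W2→J1→W1→J4 (+1); matched 3.
No augmenting path remains; maximum matching = 3.
König certificate: {W1, W4, J1} is a vertex cover of size 3 (every listed pair touches it), so no matching can be larger.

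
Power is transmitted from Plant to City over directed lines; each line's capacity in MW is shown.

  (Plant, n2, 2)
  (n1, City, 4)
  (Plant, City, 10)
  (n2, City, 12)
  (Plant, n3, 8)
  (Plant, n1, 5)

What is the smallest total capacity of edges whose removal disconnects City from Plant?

16

Augment Plant→City: bottleneck 10, flow now 10.
Augment Plant→n1→City: bottleneck 4, flow now 14.
Augment Plant→n2→City: bottleneck 2, flow now 16.
No augmenting path remains; maximum flow = 16.
By max-flow min-cut, the minimum cut capacity equals the max flow.
In the residual graph, reachable from Plant: {Plant, n1, n3}.
Min-cut edges: Plant→n2 (2), Plant→City (10), n1→City (4); capacity 2 + 10 + 4 = 16.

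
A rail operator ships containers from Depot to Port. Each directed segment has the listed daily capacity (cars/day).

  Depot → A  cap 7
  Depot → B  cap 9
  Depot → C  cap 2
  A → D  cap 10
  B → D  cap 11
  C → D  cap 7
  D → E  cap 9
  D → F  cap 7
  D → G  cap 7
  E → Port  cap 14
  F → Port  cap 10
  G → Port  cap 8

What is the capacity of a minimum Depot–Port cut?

Augment Depot→A→D→E→Port: bottleneck 7, flow now 7.
Augment Depot→B→D→E→Port: bottleneck 2, flow now 9.
Augment Depot→B→D→F→Port: bottleneck 7, flow now 16.
Augment Depot→C→D→G→Port: bottleneck 2, flow now 18.
No augmenting path remains; maximum flow = 18.
By max-flow min-cut, the minimum cut capacity equals the max flow.
In the residual graph, reachable from Depot: {Depot}.
Min-cut edges: Depot→A (7), Depot→B (9), Depot→C (2); capacity 7 + 9 + 2 = 18.

18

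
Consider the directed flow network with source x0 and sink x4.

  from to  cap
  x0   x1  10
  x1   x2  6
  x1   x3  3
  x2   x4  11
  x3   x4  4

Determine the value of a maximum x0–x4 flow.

9

Augment x0→x1→x2→x4: bottleneck 6, flow now 6.
Augment x0→x1→x3→x4: bottleneck 3, flow now 9.
No augmenting path remains; maximum flow = 9.
In the residual graph, reachable from x0: {x0, x1}.
Min-cut edges: x1→x2 (6), x1→x3 (3); capacity 6 + 3 = 9.
This cut is saturated, so no flow can exceed 9.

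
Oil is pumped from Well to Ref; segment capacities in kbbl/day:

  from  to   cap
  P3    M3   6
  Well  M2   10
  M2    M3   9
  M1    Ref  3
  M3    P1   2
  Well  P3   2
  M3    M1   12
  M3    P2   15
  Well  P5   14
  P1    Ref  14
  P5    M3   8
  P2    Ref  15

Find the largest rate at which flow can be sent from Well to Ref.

19

Augment Well→P5→M3→M1→Ref: bottleneck 3, flow now 3.
Augment Well→P5→M3→P2→Ref: bottleneck 5, flow now 8.
Augment Well→P3→M3→P2→Ref: bottleneck 2, flow now 10.
Augment Well→M2→M3→P2→Ref: bottleneck 8, flow now 18.
Augment Well→M2→M3→P1→Ref: bottleneck 1, flow now 19.
No augmenting path remains; maximum flow = 19.
In the residual graph, reachable from Well: {Well, P5, M2}.
Min-cut edges: Well→P3 (2), P5→M3 (8), M2→M3 (9); capacity 2 + 8 + 9 = 19.
This cut is saturated, so no flow can exceed 19.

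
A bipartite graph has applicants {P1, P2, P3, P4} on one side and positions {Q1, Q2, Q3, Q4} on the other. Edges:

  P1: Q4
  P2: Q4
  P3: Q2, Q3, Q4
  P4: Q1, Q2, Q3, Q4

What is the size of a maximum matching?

Unit-capacity flow: source→left, listed edges, right→sink; max matching = max flow.
Augmenting path P1→Q4 (+1); matched 1.
Augmenting path P3→Q2 (+1); matched 2.
Augmenting path P4→Q1 (+1); matched 3.
No augmenting path remains; maximum matching = 3.
König certificate: {P3, P4, Q4} is a vertex cover of size 3 (every listed pair touches it), so no matching can be larger.

3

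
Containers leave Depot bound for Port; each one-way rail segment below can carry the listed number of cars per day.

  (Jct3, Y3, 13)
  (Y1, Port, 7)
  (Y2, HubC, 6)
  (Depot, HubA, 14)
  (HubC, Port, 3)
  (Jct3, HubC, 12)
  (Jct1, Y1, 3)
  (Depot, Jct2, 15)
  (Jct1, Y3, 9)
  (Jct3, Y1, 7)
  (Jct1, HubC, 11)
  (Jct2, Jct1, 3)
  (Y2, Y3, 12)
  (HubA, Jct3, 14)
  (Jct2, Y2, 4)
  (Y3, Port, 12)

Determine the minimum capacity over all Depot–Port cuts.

21

Augment Depot→Jct2→Y2→Y3→Port: bottleneck 4, flow now 4.
Augment Depot→Jct2→Jct1→Y3→Port: bottleneck 3, flow now 7.
Augment Depot→HubA→Jct3→Y3→Port: bottleneck 5, flow now 12.
Augment Depot→HubA→Jct3→Y1→Port: bottleneck 7, flow now 19.
Augment Depot→HubA→Jct3→HubC→Port: bottleneck 2, flow now 21.
No augmenting path remains; maximum flow = 21.
By max-flow min-cut, the minimum cut capacity equals the max flow.
In the residual graph, reachable from Depot: {Depot, Jct2}.
Min-cut edges: Depot→HubA (14), Jct2→Y2 (4), Jct2→Jct1 (3); capacity 14 + 4 + 3 = 21.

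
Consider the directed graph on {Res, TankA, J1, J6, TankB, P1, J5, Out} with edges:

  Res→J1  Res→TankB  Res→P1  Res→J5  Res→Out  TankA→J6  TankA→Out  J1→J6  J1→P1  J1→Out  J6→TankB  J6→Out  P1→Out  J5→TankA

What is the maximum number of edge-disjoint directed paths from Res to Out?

4

Assign every edge capacity 1; by Menger, the answer equals the max flow.
Path Res→Out (+1); total 1.
Path Res→J1→Out (+1); total 2.
Path Res→P1→Out (+1); total 3.
Path Res→J5→TankA→Out (+1); total 4.
No residual Res→Out path; max flow = 4.
Certifying cut of size 4: {Res→J1, Res→J5, Res→Out, Res→P1}.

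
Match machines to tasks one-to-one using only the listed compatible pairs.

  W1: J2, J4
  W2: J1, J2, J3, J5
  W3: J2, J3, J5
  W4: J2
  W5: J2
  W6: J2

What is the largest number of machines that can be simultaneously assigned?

4

Unit-capacity flow: source→left, listed edges, right→sink; max matching = max flow.
Augmenting path W1→J2 (+1); matched 1.
Augmenting path W2→J1 (+1); matched 2.
Augmenting path W3→J3 (+1); matched 3.
Augmenting path W4→J2→W1→J4 (+1); matched 4.
No augmenting path remains; maximum matching = 4.
König certificate: {W1, W2, W3, J2} is a vertex cover of size 4 (every listed pair touches it), so no matching can be larger.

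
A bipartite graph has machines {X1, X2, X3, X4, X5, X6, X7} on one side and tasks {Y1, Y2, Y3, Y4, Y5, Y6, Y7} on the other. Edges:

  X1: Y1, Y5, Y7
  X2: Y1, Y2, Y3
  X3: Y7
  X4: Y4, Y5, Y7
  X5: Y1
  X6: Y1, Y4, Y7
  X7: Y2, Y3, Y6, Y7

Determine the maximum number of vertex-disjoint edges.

6

Unit-capacity flow: source→left, listed edges, right→sink; max matching = max flow.
Augmenting path X1→Y1 (+1); matched 1.
Augmenting path X2→Y2 (+1); matched 2.
Augmenting path X3→Y7 (+1); matched 3.
Augmenting path X4→Y4 (+1); matched 4.
Augmenting path X7→Y3 (+1); matched 5.
Augmenting path X5→Y1→X1→Y5 (+1); matched 6.
No augmenting path remains; maximum matching = 6.
König certificate: {X2, X7, Y1, Y4, Y5, Y7} is a vertex cover of size 6 (every listed pair touches it), so no matching can be larger.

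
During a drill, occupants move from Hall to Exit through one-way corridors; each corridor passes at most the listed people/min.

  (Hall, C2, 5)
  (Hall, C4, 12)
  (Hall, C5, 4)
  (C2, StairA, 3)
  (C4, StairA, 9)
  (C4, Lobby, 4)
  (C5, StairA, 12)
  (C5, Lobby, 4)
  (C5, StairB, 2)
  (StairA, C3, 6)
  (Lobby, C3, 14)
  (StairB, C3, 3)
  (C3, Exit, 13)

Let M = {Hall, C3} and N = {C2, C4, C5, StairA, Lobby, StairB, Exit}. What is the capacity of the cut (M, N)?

34

Edges leaving {Hall, C3}: Hall→C2 (5), Hall→C4 (12), Hall→C5 (4), C3→Exit (13).
Cut capacity = 5 + 12 + 4 + 13 = 34.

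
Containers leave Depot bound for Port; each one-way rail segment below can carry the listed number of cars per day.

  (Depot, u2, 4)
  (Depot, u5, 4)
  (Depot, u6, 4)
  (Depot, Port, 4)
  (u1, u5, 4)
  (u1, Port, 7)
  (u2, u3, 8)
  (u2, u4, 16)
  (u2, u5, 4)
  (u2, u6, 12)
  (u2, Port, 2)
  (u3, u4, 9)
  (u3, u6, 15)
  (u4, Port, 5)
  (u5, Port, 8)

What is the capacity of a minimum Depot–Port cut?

12

Augment Depot→Port: bottleneck 4, flow now 4.
Augment Depot→u2→Port: bottleneck 2, flow now 6.
Augment Depot→u5→Port: bottleneck 4, flow now 10.
Augment Depot→u2→u4→Port: bottleneck 2, flow now 12.
No augmenting path remains; maximum flow = 12.
By max-flow min-cut, the minimum cut capacity equals the max flow.
In the residual graph, reachable from Depot: {Depot, u6}.
Min-cut edges: Depot→u2 (4), Depot→u5 (4), Depot→Port (4); capacity 4 + 4 + 4 = 12.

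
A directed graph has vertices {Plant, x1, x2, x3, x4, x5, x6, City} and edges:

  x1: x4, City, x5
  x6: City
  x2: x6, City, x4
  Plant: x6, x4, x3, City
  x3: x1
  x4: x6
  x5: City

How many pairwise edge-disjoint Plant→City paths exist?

3

Assign every edge capacity 1; by Menger, the answer equals the max flow.
Path Plant→City (+1); total 1.
Path Plant→x6→City (+1); total 2.
Path Plant→x3→x1→City (+1); total 3.
No residual Plant→City path; max flow = 3.
Certifying cut of size 3: {Plant→City, Plant→x3, x6→City}.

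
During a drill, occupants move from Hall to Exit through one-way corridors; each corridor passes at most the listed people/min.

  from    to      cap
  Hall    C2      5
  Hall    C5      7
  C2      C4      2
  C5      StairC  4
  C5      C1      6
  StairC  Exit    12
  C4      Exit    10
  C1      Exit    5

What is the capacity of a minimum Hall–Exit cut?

9

Augment Hall→C2→C4→Exit: bottleneck 2, flow now 2.
Augment Hall→C5→StairC→Exit: bottleneck 4, flow now 6.
Augment Hall→C5→C1→Exit: bottleneck 3, flow now 9.
No augmenting path remains; maximum flow = 9.
By max-flow min-cut, the minimum cut capacity equals the max flow.
In the residual graph, reachable from Hall: {Hall, C2}.
Min-cut edges: Hall→C5 (7), C2→C4 (2); capacity 7 + 2 = 9.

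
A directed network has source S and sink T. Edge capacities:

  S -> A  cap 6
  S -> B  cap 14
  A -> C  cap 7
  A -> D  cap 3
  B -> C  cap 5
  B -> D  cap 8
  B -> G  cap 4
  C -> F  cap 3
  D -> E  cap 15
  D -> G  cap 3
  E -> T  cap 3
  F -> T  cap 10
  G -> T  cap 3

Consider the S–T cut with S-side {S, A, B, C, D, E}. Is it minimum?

No — its capacity is 13, but the minimum cut has capacity 9.

Given cut capacity: 4 + 3 + 3 + 3 = 13.
Augment S→B→G→T: bottleneck 3, flow now 3.
Augment S→A→C→F→T: bottleneck 3, flow now 6.
Augment S→A→D→E→T: bottleneck 3, flow now 9.
No augmenting path remains; maximum flow = 9.
In the residual graph, reachable from S: {S, A, B, C, D, E, G}.
Min-cut edges: C→F (3), E→T (3), G→T (3); capacity 3 + 3 + 3 = 9.
Cut capacity 13 exceeds the max flow 9, so it is not minimum.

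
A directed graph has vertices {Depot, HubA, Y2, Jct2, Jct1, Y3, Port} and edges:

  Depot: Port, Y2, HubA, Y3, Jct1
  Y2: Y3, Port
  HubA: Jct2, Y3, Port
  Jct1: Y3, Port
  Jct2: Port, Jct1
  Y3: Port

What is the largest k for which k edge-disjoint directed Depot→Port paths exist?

5

Assign every edge capacity 1; by Menger, the answer equals the max flow.
Path Depot→Port (+1); total 1.
Path Depot→HubA→Port (+1); total 2.
Path Depot→Y2→Port (+1); total 3.
Path Depot→Jct1→Port (+1); total 4.
Path Depot→Y3→Port (+1); total 5.
No residual Depot→Port path; max flow = 5.
Certifying cut of size 5: {Depot→HubA, Depot→Jct1, Depot→Port, Depot→Y2, Depot→Y3}.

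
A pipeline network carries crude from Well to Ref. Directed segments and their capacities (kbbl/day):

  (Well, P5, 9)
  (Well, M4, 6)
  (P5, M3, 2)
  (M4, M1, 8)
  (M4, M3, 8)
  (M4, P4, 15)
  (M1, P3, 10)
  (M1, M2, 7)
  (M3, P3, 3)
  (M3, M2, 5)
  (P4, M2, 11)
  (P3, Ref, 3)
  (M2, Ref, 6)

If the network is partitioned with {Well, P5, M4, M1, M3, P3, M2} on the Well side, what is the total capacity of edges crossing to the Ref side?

24

Edges leaving {Well, P5, M4, M1, M3, P3, M2}: M4→P4 (15), P3→Ref (3), M2→Ref (6).
Cut capacity = 15 + 3 + 6 = 24.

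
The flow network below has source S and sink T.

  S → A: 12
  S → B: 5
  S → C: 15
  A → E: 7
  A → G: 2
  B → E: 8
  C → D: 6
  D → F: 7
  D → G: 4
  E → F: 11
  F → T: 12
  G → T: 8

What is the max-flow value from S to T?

Augment S→A→G→T: bottleneck 2, flow now 2.
Augment S→A→E→F→T: bottleneck 7, flow now 9.
Augment S→B→E→F→T: bottleneck 4, flow now 13.
Augment S→C→D→F→T: bottleneck 1, flow now 14.
Augment S→C→D→G→T: bottleneck 4, flow now 18.
No augmenting path remains; maximum flow = 18.
In the residual graph, reachable from S: {S, A, B, C, D, E, F}.
Min-cut edges: A→G (2), D→G (4), F→T (12); capacity 2 + 4 + 12 = 18.
This cut is saturated, so no flow can exceed 18.

18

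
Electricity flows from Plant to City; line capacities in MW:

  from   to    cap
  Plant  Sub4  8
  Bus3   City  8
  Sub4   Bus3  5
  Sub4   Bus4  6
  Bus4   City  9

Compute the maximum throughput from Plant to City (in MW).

8

Augment Plant→Sub4→Bus3→City: bottleneck 5, flow now 5.
Augment Plant→Sub4→Bus4→City: bottleneck 3, flow now 8.
No augmenting path remains; maximum flow = 8.
In the residual graph, reachable from Plant: {Plant}.
Min-cut edges: Plant→Sub4 (8); capacity 8 = 8.
This cut is saturated, so no flow can exceed 8.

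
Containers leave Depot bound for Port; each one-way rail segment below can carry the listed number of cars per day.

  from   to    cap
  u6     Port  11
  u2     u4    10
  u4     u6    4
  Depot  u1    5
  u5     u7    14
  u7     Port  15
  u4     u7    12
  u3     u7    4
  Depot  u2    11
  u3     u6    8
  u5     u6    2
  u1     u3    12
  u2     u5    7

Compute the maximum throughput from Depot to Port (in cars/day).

Augment Depot→u1→u3→u6→Port: bottleneck 5, flow now 5.
Augment Depot→u2→u4→u6→Port: bottleneck 4, flow now 9.
Augment Depot→u2→u4→u7→Port: bottleneck 6, flow now 15.
Augment Depot→u2→u5→u6→Port: bottleneck 1, flow now 16.
No augmenting path remains; maximum flow = 16.
In the residual graph, reachable from Depot: {Depot}.
Min-cut edges: Depot→u1 (5), Depot→u2 (11); capacity 5 + 11 = 16.
This cut is saturated, so no flow can exceed 16.

16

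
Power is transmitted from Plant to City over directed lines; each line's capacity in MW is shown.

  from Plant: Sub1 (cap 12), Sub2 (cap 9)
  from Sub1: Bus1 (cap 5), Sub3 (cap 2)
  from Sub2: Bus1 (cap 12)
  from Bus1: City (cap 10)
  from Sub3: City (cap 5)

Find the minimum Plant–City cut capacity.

12

Augment Plant→Sub1→Bus1→City: bottleneck 5, flow now 5.
Augment Plant→Sub1→Sub3→City: bottleneck 2, flow now 7.
Augment Plant→Sub2→Bus1→City: bottleneck 5, flow now 12.
No augmenting path remains; maximum flow = 12.
By max-flow min-cut, the minimum cut capacity equals the max flow.
In the residual graph, reachable from Plant: {Plant, Sub1, Sub2, Bus1}.
Min-cut edges: Sub1→Sub3 (2), Bus1→City (10); capacity 2 + 10 = 12.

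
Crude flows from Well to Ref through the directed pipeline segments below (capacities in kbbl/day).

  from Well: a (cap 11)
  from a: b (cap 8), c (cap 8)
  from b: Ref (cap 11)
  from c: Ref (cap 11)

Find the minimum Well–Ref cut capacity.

Augment Well→a→b→Ref: bottleneck 8, flow now 8.
Augment Well→a→c→Ref: bottleneck 3, flow now 11.
No augmenting path remains; maximum flow = 11.
By max-flow min-cut, the minimum cut capacity equals the max flow.
In the residual graph, reachable from Well: {Well}.
Min-cut edges: Well→a (11); capacity 11 = 11.

11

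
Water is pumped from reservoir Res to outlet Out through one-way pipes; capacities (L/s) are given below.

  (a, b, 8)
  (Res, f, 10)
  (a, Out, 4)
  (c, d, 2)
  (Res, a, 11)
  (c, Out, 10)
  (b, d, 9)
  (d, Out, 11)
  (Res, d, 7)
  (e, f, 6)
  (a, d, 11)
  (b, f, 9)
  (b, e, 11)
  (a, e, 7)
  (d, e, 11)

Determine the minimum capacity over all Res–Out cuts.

15

Augment Res→a→Out: bottleneck 4, flow now 4.
Augment Res→d→Out: bottleneck 7, flow now 11.
Augment Res→a→d→Out: bottleneck 4, flow now 15.
No augmenting path remains; maximum flow = 15.
By max-flow min-cut, the minimum cut capacity equals the max flow.
In the residual graph, reachable from Res: {Res, a, b, d, e, f}.
Min-cut edges: a→Out (4), d→Out (11); capacity 4 + 11 = 15.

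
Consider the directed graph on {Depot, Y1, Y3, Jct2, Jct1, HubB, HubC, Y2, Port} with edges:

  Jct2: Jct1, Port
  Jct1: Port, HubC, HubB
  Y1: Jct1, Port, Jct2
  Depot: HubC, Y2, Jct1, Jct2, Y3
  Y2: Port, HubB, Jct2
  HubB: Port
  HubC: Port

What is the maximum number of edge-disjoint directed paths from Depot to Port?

Assign every edge capacity 1; by Menger, the answer equals the max flow.
Path Depot→Jct2→Port (+1); total 1.
Path Depot→Jct1→Port (+1); total 2.
Path Depot→HubC→Port (+1); total 3.
Path Depot→Y2→Port (+1); total 4.
No residual Depot→Port path; max flow = 4.
Certifying cut of size 4: {Depot→HubC, Depot→Jct1, Depot→Jct2, Depot→Y2}.

4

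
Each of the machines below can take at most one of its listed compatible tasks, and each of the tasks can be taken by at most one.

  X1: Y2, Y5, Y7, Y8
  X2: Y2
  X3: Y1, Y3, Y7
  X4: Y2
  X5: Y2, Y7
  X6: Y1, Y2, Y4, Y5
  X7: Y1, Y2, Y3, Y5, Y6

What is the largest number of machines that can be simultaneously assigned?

Unit-capacity flow: source→left, listed edges, right→sink; max matching = max flow.
Augmenting path X1→Y2 (+1); matched 1.
Augmenting path X3→Y1 (+1); matched 2.
Augmenting path X5→Y7 (+1); matched 3.
Augmenting path X6→Y4 (+1); matched 4.
Augmenting path X7→Y3 (+1); matched 5.
Augmenting path X2→Y2→X1→Y5 (+1); matched 6.
No augmenting path remains; maximum matching = 6.
König certificate: {X1, X3, X5, X6, X7, Y2} is a vertex cover of size 6 (every listed pair touches it), so no matching can be larger.

6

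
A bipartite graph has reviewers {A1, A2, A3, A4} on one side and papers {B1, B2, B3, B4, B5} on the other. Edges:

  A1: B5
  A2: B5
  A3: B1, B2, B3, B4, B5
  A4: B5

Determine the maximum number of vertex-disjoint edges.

2

Unit-capacity flow: source→left, listed edges, right→sink; max matching = max flow.
Augmenting path A1→B5 (+1); matched 1.
Augmenting path A3→B1 (+1); matched 2.
No augmenting path remains; maximum matching = 2.
König certificate: {A3, B5} is a vertex cover of size 2 (every listed pair touches it), so no matching can be larger.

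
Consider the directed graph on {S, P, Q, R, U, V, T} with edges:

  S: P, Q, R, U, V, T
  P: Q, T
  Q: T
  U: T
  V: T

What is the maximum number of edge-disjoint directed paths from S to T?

Assign every edge capacity 1; by Menger, the answer equals the max flow.
Path S→T (+1); total 1.
Path S→P→T (+1); total 2.
Path S→Q→T (+1); total 3.
Path S→U→T (+1); total 4.
Path S→V→T (+1); total 5.
No residual S→T path; max flow = 5.
Certifying cut of size 5: {S→P, S→Q, S→T, S→U, S→V}.

5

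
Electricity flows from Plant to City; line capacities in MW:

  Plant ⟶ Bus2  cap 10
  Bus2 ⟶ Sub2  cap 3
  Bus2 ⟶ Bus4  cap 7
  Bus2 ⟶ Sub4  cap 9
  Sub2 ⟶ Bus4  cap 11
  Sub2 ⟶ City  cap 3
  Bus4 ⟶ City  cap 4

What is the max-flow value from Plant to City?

7

Augment Plant→Bus2→Sub2→City: bottleneck 3, flow now 3.
Augment Plant→Bus2→Bus4→City: bottleneck 4, flow now 7.
No augmenting path remains; maximum flow = 7.
In the residual graph, reachable from Plant: {Plant, Bus2, Bus4, Sub4}.
Min-cut edges: Bus2→Sub2 (3), Bus4→City (4); capacity 3 + 4 = 7.
This cut is saturated, so no flow can exceed 7.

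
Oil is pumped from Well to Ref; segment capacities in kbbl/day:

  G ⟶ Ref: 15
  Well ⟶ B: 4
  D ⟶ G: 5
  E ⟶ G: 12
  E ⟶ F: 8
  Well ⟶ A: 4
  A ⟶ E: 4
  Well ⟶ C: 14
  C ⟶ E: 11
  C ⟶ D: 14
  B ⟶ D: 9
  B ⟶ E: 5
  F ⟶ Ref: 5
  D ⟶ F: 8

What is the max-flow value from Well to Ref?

20

Augment Well→A→E→F→Ref: bottleneck 4, flow now 4.
Augment Well→B→D→F→Ref: bottleneck 1, flow now 5.
Augment Well→B→D→G→Ref: bottleneck 3, flow now 8.
Augment Well→C→D→G→Ref: bottleneck 2, flow now 10.
Augment Well→C→E→G→Ref: bottleneck 10, flow now 20.
No augmenting path remains; maximum flow = 20.
In the residual graph, reachable from Well: {Well, A, B, C, D, E, F, G}.
Min-cut edges: F→Ref (5), G→Ref (15); capacity 5 + 15 = 20.
This cut is saturated, so no flow can exceed 20.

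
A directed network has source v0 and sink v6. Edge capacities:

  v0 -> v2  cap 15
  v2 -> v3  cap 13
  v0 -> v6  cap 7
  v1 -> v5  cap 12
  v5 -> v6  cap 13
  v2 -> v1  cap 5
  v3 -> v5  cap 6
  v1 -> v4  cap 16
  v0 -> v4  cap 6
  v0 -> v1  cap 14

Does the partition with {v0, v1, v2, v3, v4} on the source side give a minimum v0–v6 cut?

No — its capacity is 25, but the minimum cut has capacity 20.

Given cut capacity: 7 + 12 + 6 = 25.
Augment v0→v6: bottleneck 7, flow now 7.
Augment v0→v1→v5→v6: bottleneck 12, flow now 19.
Augment v0→v2→v3→v5→v6: bottleneck 1, flow now 20.
No augmenting path remains; maximum flow = 20.
In the residual graph, reachable from v0: {v0, v1, v2, v3, v4, v5}.
Min-cut edges: v0→v6 (7), v5→v6 (13); capacity 7 + 13 = 20.
Cut capacity 25 exceeds the max flow 20, so it is not minimum.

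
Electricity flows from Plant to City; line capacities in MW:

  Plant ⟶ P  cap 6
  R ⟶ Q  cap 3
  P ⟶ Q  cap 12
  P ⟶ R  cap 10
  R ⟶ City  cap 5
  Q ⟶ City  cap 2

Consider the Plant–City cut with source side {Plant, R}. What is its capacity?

14

Edges leaving {Plant, R}: Plant→P (6), R→Q (3), R→City (5).
Cut capacity = 6 + 3 + 5 = 14.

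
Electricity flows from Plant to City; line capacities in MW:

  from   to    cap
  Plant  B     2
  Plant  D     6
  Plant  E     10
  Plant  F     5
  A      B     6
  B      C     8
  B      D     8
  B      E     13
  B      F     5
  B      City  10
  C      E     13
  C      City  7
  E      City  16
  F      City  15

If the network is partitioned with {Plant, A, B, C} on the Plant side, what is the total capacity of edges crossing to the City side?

77

Edges leaving {Plant, A, B, C}: Plant→D (6), Plant→E (10), Plant→F (5), B→D (8), B→E (13), B→F (5), B→City (10), C→E (13), C→City (7).
Cut capacity = 6 + 10 + 5 + 8 + 13 + 5 + 10 + 13 + 7 = 77.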